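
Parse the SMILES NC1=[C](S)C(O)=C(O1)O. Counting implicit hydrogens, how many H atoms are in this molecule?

Walk through each heavy atom and fill implicit hydrogens from standard valence (C 4, N 3, O 2, S 2, halogen 1):
  atom 1: N, bond orders sum to 1 (valence 3) → 2 H
  atom 2: C, bond orders sum to 4 (valence 4) → 0 H
  atom 3: C with explicit H count 0
  atom 4: S, bond orders sum to 1 (valence 2) → 1 H
  atom 5: C, bond orders sum to 4 (valence 4) → 0 H
  atom 6: O, bond orders sum to 1 (valence 2) → 1 H
  atom 7: C, bond orders sum to 4 (valence 4) → 0 H
  atom 8: O, bond orders sum to 2 (valence 2) → 0 H
  atom 9: O, bond orders sum to 1 (valence 2) → 1 H
Total hydrogens: 5.

5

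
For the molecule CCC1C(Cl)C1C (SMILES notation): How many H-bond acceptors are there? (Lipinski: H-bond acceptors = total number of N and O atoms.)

N atoms: 0; O atoms: 0.
Lipinski HBA = 0 + 0 = 0.

0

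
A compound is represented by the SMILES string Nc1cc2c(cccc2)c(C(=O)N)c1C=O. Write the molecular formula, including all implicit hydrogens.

Walk through each heavy atom and fill implicit hydrogens from standard valence (C 4, N 3, O 2, S 2, halogen 1); for lowercase aromatic atoms, an aromatic c carries 1 H when it has two neighbours and 0 H with three, and aromatic n carries 0 H:
  atom 1: N, bond orders sum to 1 (valence 3) → 2 H
  atom 2: aromatic c, 3 neighbours → 0 H
  atom 3: aromatic c, 2 neighbours → 1 H
  atom 4: aromatic c, 3 neighbours → 0 H
  atom 5: aromatic c, 3 neighbours → 0 H
  atom 6: aromatic c, 2 neighbours → 1 H
  atom 7: aromatic c, 2 neighbours → 1 H
  atom 8: aromatic c, 2 neighbours → 1 H
  atom 9: aromatic c, 2 neighbours → 1 H
  atom 10: aromatic c, 3 neighbours → 0 H
  atom 11: C, bond orders sum to 4 (valence 4) → 0 H
  atom 12: O, bond orders sum to 2 (valence 2) → 0 H
  atom 13: N, bond orders sum to 1 (valence 3) → 2 H
  atom 14: aromatic c, 3 neighbours → 0 H
  atom 15: C, bond orders sum to 3 (valence 4) → 1 H
  atom 16: O, bond orders sum to 2 (valence 2) → 0 H
Totals → C:12, H:10, N:2, O:2.
In Hill order: C12H10N2O2.

C12H10N2O2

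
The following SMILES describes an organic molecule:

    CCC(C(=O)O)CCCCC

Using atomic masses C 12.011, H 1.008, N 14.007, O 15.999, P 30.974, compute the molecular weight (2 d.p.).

First, the molecular formula is C9H18O2 (counting implicit H from valence).
  C: 9 × 12.011 = 108.099
  H: 18 × 1.008 = 18.144
  O: 2 × 15.999 = 31.998
Sum: 9×12.011 + 18×1.008 + 2×15.999 = 158.241 → 158.24 g/mol.

158.24 g/mol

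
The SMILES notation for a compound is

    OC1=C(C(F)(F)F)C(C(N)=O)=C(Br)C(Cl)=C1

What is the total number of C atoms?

8

Count every carbon token in the SMILES (each C, including those in ring-closure positions and inside branches).
Carbon count: 8.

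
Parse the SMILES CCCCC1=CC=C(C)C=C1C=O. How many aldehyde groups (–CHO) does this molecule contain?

1

The aldehyde motif appears at heavy-atom position 12 in the SMILES.
Aldehyde count: 1.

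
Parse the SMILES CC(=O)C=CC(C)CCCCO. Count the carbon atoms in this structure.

10

Count every carbon token in the SMILES (each C, including those in ring-closure positions and inside branches).
Carbon count: 10.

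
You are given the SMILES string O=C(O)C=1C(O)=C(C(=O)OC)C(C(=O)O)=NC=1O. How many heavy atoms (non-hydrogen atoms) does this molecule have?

18

Every atom symbol written in the SMILES (organic subset) is one heavy atom; implicit H are not written.
Heavy atoms by element → C:9, N:1, O:8.
Total: 18.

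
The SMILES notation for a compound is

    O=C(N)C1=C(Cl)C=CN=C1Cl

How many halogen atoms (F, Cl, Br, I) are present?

2

Halogen atoms appear at heavy-atom positions 6, 11 (2×Cl).
Other groups present: 1 amide.
Halogen count: 2.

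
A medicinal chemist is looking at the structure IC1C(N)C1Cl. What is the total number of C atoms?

3

Count every carbon token in the SMILES (each C, including those in ring-closure positions and inside branches).
Carbon count: 3.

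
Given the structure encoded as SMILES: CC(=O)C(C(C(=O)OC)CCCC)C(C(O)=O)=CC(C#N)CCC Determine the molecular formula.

C18H27NO5

Walk through each heavy atom and fill implicit hydrogens from standard valence (C 4, N 3, O 2, S 2, halogen 1):
  atom 1: C, bond orders sum to 1 (valence 4) → 3 H
  atom 2: C, bond orders sum to 4 (valence 4) → 0 H
  atom 3: O, bond orders sum to 2 (valence 2) → 0 H
  atom 4: C, bond orders sum to 3 (valence 4) → 1 H
  atom 5: C, bond orders sum to 3 (valence 4) → 1 H
  atom 6: C, bond orders sum to 4 (valence 4) → 0 H
  atom 7: O, bond orders sum to 2 (valence 2) → 0 H
  atom 8: O, bond orders sum to 2 (valence 2) → 0 H
  atom 9: C, bond orders sum to 1 (valence 4) → 3 H
  atom 10: C, bond orders sum to 2 (valence 4) → 2 H
  atom 11: C, bond orders sum to 2 (valence 4) → 2 H
  atom 12: C, bond orders sum to 2 (valence 4) → 2 H
  atom 13: C, bond orders sum to 1 (valence 4) → 3 H
  atom 14: C, bond orders sum to 4 (valence 4) → 0 H
  atom 15: C, bond orders sum to 4 (valence 4) → 0 H
  atom 16: O, bond orders sum to 1 (valence 2) → 1 H
  atom 17: O, bond orders sum to 2 (valence 2) → 0 H
  atom 18: C, bond orders sum to 3 (valence 4) → 1 H
  atom 19: C, bond orders sum to 3 (valence 4) → 1 H
  atom 20: C, bond orders sum to 4 (valence 4) → 0 H
  atom 21: N, bond orders sum to 3 (valence 3) → 0 H
  atom 22: C, bond orders sum to 2 (valence 4) → 2 H
  atom 23: C, bond orders sum to 2 (valence 4) → 2 H
  atom 24: C, bond orders sum to 1 (valence 4) → 3 H
Totals → C:18, H:27, N:1, O:5.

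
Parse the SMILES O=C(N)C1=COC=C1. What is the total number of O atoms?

2

Scan the SMILES for O atoms (remember two-letter symbols like Cl and Br are single atoms).
Oxygen count: 2.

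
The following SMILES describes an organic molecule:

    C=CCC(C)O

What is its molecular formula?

C5H10O

Walk through each heavy atom and fill implicit hydrogens from standard valence (C 4, N 3, O 2, S 2, halogen 1):
  atom 1: C, bond orders sum to 2 (valence 4) → 2 H
  atom 2: C, bond orders sum to 3 (valence 4) → 1 H
  atom 3: C, bond orders sum to 2 (valence 4) → 2 H
  atom 4: C, bond orders sum to 3 (valence 4) → 1 H
  atom 5: C, bond orders sum to 1 (valence 4) → 3 H
  atom 6: O, bond orders sum to 1 (valence 2) → 1 H
Totals → C:5, H:10, O:1.
In Hill order: C5H10O.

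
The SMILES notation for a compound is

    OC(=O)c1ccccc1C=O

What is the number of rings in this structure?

In SMILES, each pair of matching ring-closure digits denotes one ring-closing bond; the number of such bonds equals the number of independent rings.
Ring-closure bonds here: 1.

1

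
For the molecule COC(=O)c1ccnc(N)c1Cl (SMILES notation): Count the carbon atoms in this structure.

Count every carbon token in the SMILES (each C, including those in ring-closure positions and inside branches).
Carbon count: 7.

7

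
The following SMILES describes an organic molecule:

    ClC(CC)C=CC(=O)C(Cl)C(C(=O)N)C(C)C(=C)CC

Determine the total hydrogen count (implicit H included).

Walk through each heavy atom and fill implicit hydrogens from standard valence (C 4, N 3, O 2, S 2, halogen 1):
  atom 1: Cl (halogen, monovalent) → 0 H
  atom 2: C, bond orders sum to 3 (valence 4) → 1 H
  atom 3: C, bond orders sum to 2 (valence 4) → 2 H
  atom 4: C, bond orders sum to 1 (valence 4) → 3 H
  atom 5: C, bond orders sum to 3 (valence 4) → 1 H
  atom 6: C, bond orders sum to 3 (valence 4) → 1 H
  atom 7: C, bond orders sum to 4 (valence 4) → 0 H
  atom 8: O, bond orders sum to 2 (valence 2) → 0 H
  atom 9: C, bond orders sum to 3 (valence 4) → 1 H
  atom 10: Cl (halogen, monovalent) → 0 H
  atom 11: C, bond orders sum to 3 (valence 4) → 1 H
  atom 12: C, bond orders sum to 4 (valence 4) → 0 H
  atom 13: O, bond orders sum to 2 (valence 2) → 0 H
  atom 14: N, bond orders sum to 1 (valence 3) → 2 H
  atom 15: C, bond orders sum to 3 (valence 4) → 1 H
  atom 16: C, bond orders sum to 1 (valence 4) → 3 H
  atom 17: C, bond orders sum to 4 (valence 4) → 0 H
  atom 18: C, bond orders sum to 2 (valence 4) → 2 H
  atom 19: C, bond orders sum to 2 (valence 4) → 2 H
  atom 20: C, bond orders sum to 1 (valence 4) → 3 H
Total hydrogens: 23.

23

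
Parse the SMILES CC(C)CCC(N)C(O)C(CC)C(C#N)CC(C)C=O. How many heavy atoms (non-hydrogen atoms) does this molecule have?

Every atom symbol written in the SMILES (organic subset) is one heavy atom; implicit H are not written.
Heavy atoms by element → C:16, N:2, O:2.
Total: 20.

20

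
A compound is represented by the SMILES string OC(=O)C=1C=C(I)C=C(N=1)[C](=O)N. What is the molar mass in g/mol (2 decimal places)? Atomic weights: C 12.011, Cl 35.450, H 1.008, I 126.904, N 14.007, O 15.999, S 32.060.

292.03 g/mol

First, the molecular formula is C7H5IN2O3 (counting implicit H from valence).
  C: 7 × 12.011 = 84.077
  H: 5 × 1.008 = 5.040
  I: 1 × 126.904 = 126.904
  N: 2 × 14.007 = 28.014
  O: 3 × 15.999 = 47.997
Sum: 7×12.011 + 5×1.008 + 1×126.904 + 2×14.007 + 3×15.999 = 292.032 → 292.03 g/mol.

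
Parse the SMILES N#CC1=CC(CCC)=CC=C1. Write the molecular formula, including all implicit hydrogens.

C10H11N

Walk through each heavy atom and fill implicit hydrogens from standard valence (C 4, N 3, O 2, S 2, halogen 1):
  atom 1: N, bond orders sum to 3 (valence 3) → 0 H
  atom 2: C, bond orders sum to 4 (valence 4) → 0 H
  atom 3: C, bond orders sum to 4 (valence 4) → 0 H
  atom 4: C, bond orders sum to 3 (valence 4) → 1 H
  atom 5: C, bond orders sum to 4 (valence 4) → 0 H
  atom 6: C, bond orders sum to 2 (valence 4) → 2 H
  atom 7: C, bond orders sum to 2 (valence 4) → 2 H
  atom 8: C, bond orders sum to 1 (valence 4) → 3 H
  atom 9: C, bond orders sum to 3 (valence 4) → 1 H
  atom 10: C, bond orders sum to 3 (valence 4) → 1 H
  atom 11: C, bond orders sum to 3 (valence 4) → 1 H
Totals → C:10, H:11, N:1.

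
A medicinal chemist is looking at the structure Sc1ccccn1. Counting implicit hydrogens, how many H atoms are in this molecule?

5

Walk through each heavy atom and fill implicit hydrogens from standard valence (C 4, N 3, O 2, S 2, halogen 1); for lowercase aromatic atoms, an aromatic c carries 1 H when it has two neighbours and 0 H with three, and aromatic n carries 0 H:
  atom 1: S, bond orders sum to 1 (valence 2) → 1 H
  atom 2: aromatic c, 3 neighbours → 0 H
  atom 3: aromatic c, 2 neighbours → 1 H
  atom 4: aromatic c, 2 neighbours → 1 H
  atom 5: aromatic c, 2 neighbours → 1 H
  atom 6: aromatic c, 2 neighbours → 1 H
  atom 7: aromatic n, 2 neighbours → 0 H
Total hydrogens: 5.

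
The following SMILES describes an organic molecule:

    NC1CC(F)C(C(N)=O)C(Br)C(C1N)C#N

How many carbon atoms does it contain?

9

Count every carbon token in the SMILES (each C, including those in ring-closure positions and inside branches).
Carbon count: 9.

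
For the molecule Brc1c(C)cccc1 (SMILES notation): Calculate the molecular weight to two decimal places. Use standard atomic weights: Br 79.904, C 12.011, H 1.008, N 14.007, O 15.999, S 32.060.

First, the molecular formula is C7H7Br (counting implicit H from valence).
  Br: 1 × 79.904 = 79.904
  C: 7 × 12.011 = 84.077
  H: 7 × 1.008 = 7.056
Sum: 1×79.904 + 7×12.011 + 7×1.008 = 171.037 → 171.04 g/mol.

171.04 g/mol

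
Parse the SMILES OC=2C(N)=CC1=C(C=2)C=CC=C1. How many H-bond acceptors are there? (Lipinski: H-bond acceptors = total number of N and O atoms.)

N atoms: 1; O atoms: 1.
Lipinski HBA = 1 + 1 = 2.

2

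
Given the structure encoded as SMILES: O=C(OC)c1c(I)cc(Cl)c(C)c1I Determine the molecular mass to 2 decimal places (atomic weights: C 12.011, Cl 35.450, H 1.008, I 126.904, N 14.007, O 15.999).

First, the molecular formula is C9H7ClI2O2 (counting implicit H from valence).
  C: 9 × 12.011 = 108.099
  Cl: 1 × 35.450 = 35.450
  H: 7 × 1.008 = 7.056
  I: 2 × 126.904 = 253.808
  O: 2 × 15.999 = 31.998
Sum: 9×12.011 + 1×35.450 + 7×1.008 + 2×126.904 + 2×15.999 = 436.411 → 436.41 g/mol.

436.41 g/mol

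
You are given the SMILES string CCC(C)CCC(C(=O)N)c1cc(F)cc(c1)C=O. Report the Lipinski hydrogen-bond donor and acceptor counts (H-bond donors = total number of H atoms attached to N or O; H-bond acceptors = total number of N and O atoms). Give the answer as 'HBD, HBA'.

2, 3

Donors: find every N or O and count the H atoms it carries.
  atom 9 (O): bond orders sum to 2 → 0 H
  atom 10 (N): bond orders sum to 1 → 2 H
  atom 19 (O): bond orders sum to 2 → 0 H
Lipinski HBD = 2.
Acceptors: N atoms = 1, O atoms = 2 → HBA = 3.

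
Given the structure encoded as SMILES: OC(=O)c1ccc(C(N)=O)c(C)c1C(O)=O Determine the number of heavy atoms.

Every atom symbol written in the SMILES (organic subset) is one heavy atom; implicit H are not written.
Heavy atoms by element → C:10, N:1, O:5.
Total: 16.

16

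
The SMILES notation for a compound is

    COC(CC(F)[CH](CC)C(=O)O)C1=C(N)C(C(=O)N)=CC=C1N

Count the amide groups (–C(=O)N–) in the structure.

1

The amide motif appears at heavy-atom position 17 in the SMILES.
Other groups present: 1 carboxylic acid, 1 ether, 2 primary amine.
Amide count: 1.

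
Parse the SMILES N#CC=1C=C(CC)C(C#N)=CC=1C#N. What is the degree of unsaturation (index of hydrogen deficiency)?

Degree of unsaturation = (number of rings) + (number of π bonds).
Ring closures in the SMILES: 1.
π bonds: 3 double bonds (each 1 DoU), 3 triple bonds (each 2 DoU) → 9 DoU from unsaturation.
Total DoU = 1 + 9 = 10.

10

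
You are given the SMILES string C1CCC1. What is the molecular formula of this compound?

C4H8

Walk through each heavy atom and fill implicit hydrogens from standard valence (C 4, N 3, O 2, S 2, halogen 1):
  atom 1: C, bond orders sum to 2 (valence 4) → 2 H
  atom 2: C, bond orders sum to 2 (valence 4) → 2 H
  atom 3: C, bond orders sum to 2 (valence 4) → 2 H
  atom 4: C, bond orders sum to 2 (valence 4) → 2 H
Totals → C:4, H:8.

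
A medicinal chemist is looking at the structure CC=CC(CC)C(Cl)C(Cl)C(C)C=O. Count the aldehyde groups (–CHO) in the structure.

The aldehyde motif appears at heavy-atom position 13 in the SMILES.
Other groups present: 1 alkene.
Aldehyde count: 1.

1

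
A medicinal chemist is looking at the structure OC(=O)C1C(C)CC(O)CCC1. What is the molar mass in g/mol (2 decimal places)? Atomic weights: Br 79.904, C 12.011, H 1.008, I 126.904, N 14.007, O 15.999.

First, the molecular formula is C9H16O3 (counting implicit H from valence).
  C: 9 × 12.011 = 108.099
  H: 16 × 1.008 = 16.128
  O: 3 × 15.999 = 47.997
Sum: 9×12.011 + 16×1.008 + 3×15.999 = 172.224 → 172.22 g/mol.

172.22 g/mol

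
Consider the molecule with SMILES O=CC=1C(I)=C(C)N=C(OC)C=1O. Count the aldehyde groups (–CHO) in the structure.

1

The aldehyde motif appears at heavy-atom position 2 in the SMILES.
Other groups present: 1 ether, 1 hydroxyl.
Aldehyde count: 1.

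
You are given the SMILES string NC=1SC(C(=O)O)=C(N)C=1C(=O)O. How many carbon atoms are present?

6

Count every carbon token in the SMILES (each C, including those in ring-closure positions and inside branches).
Carbon count: 6.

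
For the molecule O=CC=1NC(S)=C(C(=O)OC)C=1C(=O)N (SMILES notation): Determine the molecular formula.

C8H8N2O4S

Walk through each heavy atom and fill implicit hydrogens from standard valence (C 4, N 3, O 2, S 2, halogen 1):
  atom 1: O, bond orders sum to 2 (valence 2) → 0 H
  atom 2: C, bond orders sum to 3 (valence 4) → 1 H
  atom 3: C, bond orders sum to 4 (valence 4) → 0 H
  atom 4: N, bond orders sum to 2 (valence 3) → 1 H
  atom 5: C, bond orders sum to 4 (valence 4) → 0 H
  atom 6: S, bond orders sum to 1 (valence 2) → 1 H
  atom 7: C, bond orders sum to 4 (valence 4) → 0 H
  atom 8: C, bond orders sum to 4 (valence 4) → 0 H
  atom 9: O, bond orders sum to 2 (valence 2) → 0 H
  atom 10: O, bond orders sum to 2 (valence 2) → 0 H
  atom 11: C, bond orders sum to 1 (valence 4) → 3 H
  atom 12: C, bond orders sum to 4 (valence 4) → 0 H
  atom 13: C, bond orders sum to 4 (valence 4) → 0 H
  atom 14: O, bond orders sum to 2 (valence 2) → 0 H
  atom 15: N, bond orders sum to 1 (valence 3) → 2 H
Totals → C:8, H:8, N:2, O:4, S:1.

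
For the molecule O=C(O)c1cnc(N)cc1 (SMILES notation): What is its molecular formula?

Walk through each heavy atom and fill implicit hydrogens from standard valence (C 4, N 3, O 2, S 2, halogen 1); for lowercase aromatic atoms, an aromatic c carries 1 H when it has two neighbours and 0 H with three, and aromatic n carries 0 H:
  atom 1: O, bond orders sum to 2 (valence 2) → 0 H
  atom 2: C, bond orders sum to 4 (valence 4) → 0 H
  atom 3: O, bond orders sum to 1 (valence 2) → 1 H
  atom 4: aromatic c, 3 neighbours → 0 H
  atom 5: aromatic c, 2 neighbours → 1 H
  atom 6: aromatic n, 2 neighbours → 0 H
  atom 7: aromatic c, 3 neighbours → 0 H
  atom 8: N, bond orders sum to 1 (valence 3) → 2 H
  atom 9: aromatic c, 2 neighbours → 1 H
  atom 10: aromatic c, 2 neighbours → 1 H
Totals → C:6, H:6, N:2, O:2.

C6H6N2O2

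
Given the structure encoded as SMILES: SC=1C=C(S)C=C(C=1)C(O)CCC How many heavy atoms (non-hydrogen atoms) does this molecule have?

13

Every atom symbol written in the SMILES (organic subset) is one heavy atom; implicit H are not written.
Heavy atoms by element → C:10, O:1, S:2.
Total: 13.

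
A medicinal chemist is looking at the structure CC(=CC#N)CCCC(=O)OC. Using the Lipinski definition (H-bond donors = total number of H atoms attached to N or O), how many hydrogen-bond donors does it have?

Donors: find every N or O and count the H atoms it carries.
  atom 5 (N): bond orders sum to 3 → 0 H
  atom 10 (O): bond orders sum to 2 → 0 H
  atom 11 (O): bond orders sum to 2 → 0 H
Lipinski HBD = 0.

0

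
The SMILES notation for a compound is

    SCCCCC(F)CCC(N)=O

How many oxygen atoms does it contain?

1

Scan the SMILES for O atoms (remember two-letter symbols like Cl and Br are single atoms).
Oxygen count: 1.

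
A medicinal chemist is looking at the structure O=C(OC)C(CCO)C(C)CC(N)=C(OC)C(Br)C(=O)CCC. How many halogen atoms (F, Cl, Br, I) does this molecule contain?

Halogen atoms appear at heavy-atom position 18 (1×Br).
Other groups present: 1 alkene, 1 ester, 1 ether, 1 hydroxyl, 1 ketone, 1 primary amine.
Halogen count: 1.

1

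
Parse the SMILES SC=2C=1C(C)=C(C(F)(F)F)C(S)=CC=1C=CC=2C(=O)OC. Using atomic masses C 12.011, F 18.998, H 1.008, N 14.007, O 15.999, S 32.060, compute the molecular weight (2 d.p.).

First, the molecular formula is C14H11F3O2S2 (counting implicit H from valence).
  C: 14 × 12.011 = 168.154
  F: 3 × 18.998 = 56.994
  H: 11 × 1.008 = 11.088
  O: 2 × 15.999 = 31.998
  S: 2 × 32.060 = 64.120
Sum: 14×12.011 + 3×18.998 + 11×1.008 + 2×15.999 + 2×32.060 = 332.354 → 332.35 g/mol.

332.35 g/mol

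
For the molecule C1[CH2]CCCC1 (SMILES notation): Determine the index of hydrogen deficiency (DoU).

Degree of unsaturation = (number of rings) + (number of π bonds).
Ring closures in the SMILES: 1.
π bonds: none → 0 DoU from unsaturation.
Total DoU = 1 + 0 = 1.

1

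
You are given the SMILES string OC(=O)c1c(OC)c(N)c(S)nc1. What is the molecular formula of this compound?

Walk through each heavy atom and fill implicit hydrogens from standard valence (C 4, N 3, O 2, S 2, halogen 1); for lowercase aromatic atoms, an aromatic c carries 1 H when it has two neighbours and 0 H with three, and aromatic n carries 0 H:
  atom 1: O, bond orders sum to 1 (valence 2) → 1 H
  atom 2: C, bond orders sum to 4 (valence 4) → 0 H
  atom 3: O, bond orders sum to 2 (valence 2) → 0 H
  atom 4: aromatic c, 3 neighbours → 0 H
  atom 5: aromatic c, 3 neighbours → 0 H
  atom 6: O, bond orders sum to 2 (valence 2) → 0 H
  atom 7: C, bond orders sum to 1 (valence 4) → 3 H
  atom 8: aromatic c, 3 neighbours → 0 H
  atom 9: N, bond orders sum to 1 (valence 3) → 2 H
  atom 10: aromatic c, 3 neighbours → 0 H
  atom 11: S, bond orders sum to 1 (valence 2) → 1 H
  atom 12: aromatic n, 2 neighbours → 0 H
  atom 13: aromatic c, 2 neighbours → 1 H
Totals → C:7, H:8, N:2, O:3, S:1.
In Hill order: C7H8N2O3S.

C7H8N2O3S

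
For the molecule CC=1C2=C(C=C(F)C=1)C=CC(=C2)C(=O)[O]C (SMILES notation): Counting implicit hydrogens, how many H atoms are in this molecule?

11

Walk through each heavy atom and fill implicit hydrogens from standard valence (C 4, N 3, O 2, S 2, halogen 1):
  atom 1: C, bond orders sum to 1 (valence 4) → 3 H
  atom 2: C, bond orders sum to 4 (valence 4) → 0 H
  atom 3: C, bond orders sum to 4 (valence 4) → 0 H
  atom 4: C, bond orders sum to 4 (valence 4) → 0 H
  atom 5: C, bond orders sum to 3 (valence 4) → 1 H
  atom 6: C, bond orders sum to 4 (valence 4) → 0 H
  atom 7: F (halogen, monovalent) → 0 H
  atom 8: C, bond orders sum to 3 (valence 4) → 1 H
  atom 9: C, bond orders sum to 3 (valence 4) → 1 H
  atom 10: C, bond orders sum to 3 (valence 4) → 1 H
  atom 11: C, bond orders sum to 4 (valence 4) → 0 H
  atom 12: C, bond orders sum to 3 (valence 4) → 1 H
  atom 13: C, bond orders sum to 4 (valence 4) → 0 H
  atom 14: O, bond orders sum to 2 (valence 2) → 0 H
  atom 15: O with explicit H count 0
  atom 16: C, bond orders sum to 1 (valence 4) → 3 H
Total hydrogens: 11.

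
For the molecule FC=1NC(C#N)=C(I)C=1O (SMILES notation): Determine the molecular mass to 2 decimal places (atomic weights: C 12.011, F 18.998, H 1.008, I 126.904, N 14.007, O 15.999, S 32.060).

First, the molecular formula is C5H2FIN2O (counting implicit H from valence).
  C: 5 × 12.011 = 60.055
  F: 1 × 18.998 = 18.998
  H: 2 × 1.008 = 2.016
  I: 1 × 126.904 = 126.904
  N: 2 × 14.007 = 28.014
  O: 1 × 15.999 = 15.999
Sum: 5×12.011 + 1×18.998 + 2×1.008 + 1×126.904 + 2×14.007 + 1×15.999 = 251.986 → 251.99 g/mol.

251.99 g/mol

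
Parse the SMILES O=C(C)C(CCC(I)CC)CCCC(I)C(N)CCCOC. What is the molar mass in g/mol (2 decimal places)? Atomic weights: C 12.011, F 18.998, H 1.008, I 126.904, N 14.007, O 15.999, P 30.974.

537.26 g/mol

First, the molecular formula is C17H33I2NO2 (counting implicit H from valence).
  C: 17 × 12.011 = 204.187
  H: 33 × 1.008 = 33.264
  I: 2 × 126.904 = 253.808
  N: 1 × 14.007 = 14.007
  O: 2 × 15.999 = 31.998
Sum: 17×12.011 + 33×1.008 + 2×126.904 + 1×14.007 + 2×15.999 = 537.264 → 537.26 g/mol.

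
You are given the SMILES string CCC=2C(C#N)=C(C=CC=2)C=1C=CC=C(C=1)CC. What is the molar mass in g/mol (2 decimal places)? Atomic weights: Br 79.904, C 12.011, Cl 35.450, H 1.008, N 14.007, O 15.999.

First, the molecular formula is C17H17N (counting implicit H from valence).
  C: 17 × 12.011 = 204.187
  H: 17 × 1.008 = 17.136
  N: 1 × 14.007 = 14.007
Sum: 17×12.011 + 17×1.008 + 1×14.007 = 235.330 → 235.33 g/mol.

235.33 g/mol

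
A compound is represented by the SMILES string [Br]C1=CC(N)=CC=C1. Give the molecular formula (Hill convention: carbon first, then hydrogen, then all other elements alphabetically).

Walk through each heavy atom and fill implicit hydrogens from standard valence (C 4, N 3, O 2, S 2, halogen 1):
  atom 1: Br with explicit H count 0
  atom 2: C, bond orders sum to 4 (valence 4) → 0 H
  atom 3: C, bond orders sum to 3 (valence 4) → 1 H
  atom 4: C, bond orders sum to 4 (valence 4) → 0 H
  atom 5: N, bond orders sum to 1 (valence 3) → 2 H
  atom 6: C, bond orders sum to 3 (valence 4) → 1 H
  atom 7: C, bond orders sum to 3 (valence 4) → 1 H
  atom 8: C, bond orders sum to 3 (valence 4) → 1 H
Totals → C:6, H:6, Br:1, N:1.

C6H6BrN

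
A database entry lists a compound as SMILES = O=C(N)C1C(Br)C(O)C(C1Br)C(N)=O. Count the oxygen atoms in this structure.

3

Scan the SMILES for O atoms (remember two-letter symbols like Cl and Br are single atoms).
Oxygen count: 3.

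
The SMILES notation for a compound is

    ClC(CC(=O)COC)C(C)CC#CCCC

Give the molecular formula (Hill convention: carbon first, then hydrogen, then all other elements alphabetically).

C13H21ClO2

Walk through each heavy atom and fill implicit hydrogens from standard valence (C 4, N 3, O 2, S 2, halogen 1):
  atom 1: Cl (halogen, monovalent) → 0 H
  atom 2: C, bond orders sum to 3 (valence 4) → 1 H
  atom 3: C, bond orders sum to 2 (valence 4) → 2 H
  atom 4: C, bond orders sum to 4 (valence 4) → 0 H
  atom 5: O, bond orders sum to 2 (valence 2) → 0 H
  atom 6: C, bond orders sum to 2 (valence 4) → 2 H
  atom 7: O, bond orders sum to 2 (valence 2) → 0 H
  atom 8: C, bond orders sum to 1 (valence 4) → 3 H
  atom 9: C, bond orders sum to 3 (valence 4) → 1 H
  atom 10: C, bond orders sum to 1 (valence 4) → 3 H
  atom 11: C, bond orders sum to 2 (valence 4) → 2 H
  atom 12: C, bond orders sum to 4 (valence 4) → 0 H
  atom 13: C, bond orders sum to 4 (valence 4) → 0 H
  atom 14: C, bond orders sum to 2 (valence 4) → 2 H
  atom 15: C, bond orders sum to 2 (valence 4) → 2 H
  atom 16: C, bond orders sum to 1 (valence 4) → 3 H
Totals → C:13, H:21, Cl:1, O:2.
In Hill order: C13H21ClO2.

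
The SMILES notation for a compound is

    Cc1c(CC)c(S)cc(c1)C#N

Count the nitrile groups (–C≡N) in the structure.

1

The nitrile motif appears at heavy-atom position 11 in the SMILES.
Other groups present: 1 thiol.
Nitrile count: 1.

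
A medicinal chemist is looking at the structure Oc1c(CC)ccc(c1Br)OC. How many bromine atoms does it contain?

Scan the SMILES for Br atoms (remember two-letter symbols like Cl and Br are single atoms).
Bromine count: 1.

1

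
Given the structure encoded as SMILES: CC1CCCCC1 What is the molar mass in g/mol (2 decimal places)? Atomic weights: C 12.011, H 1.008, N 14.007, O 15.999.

98.19 g/mol

First, the molecular formula is C7H14 (counting implicit H from valence).
  C: 7 × 12.011 = 84.077
  H: 14 × 1.008 = 14.112
Sum: 7×12.011 + 14×1.008 = 98.189 → 98.19 g/mol.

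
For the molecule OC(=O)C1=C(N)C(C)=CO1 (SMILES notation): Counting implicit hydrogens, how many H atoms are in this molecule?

Walk through each heavy atom and fill implicit hydrogens from standard valence (C 4, N 3, O 2, S 2, halogen 1):
  atom 1: O, bond orders sum to 1 (valence 2) → 1 H
  atom 2: C, bond orders sum to 4 (valence 4) → 0 H
  atom 3: O, bond orders sum to 2 (valence 2) → 0 H
  atom 4: C, bond orders sum to 4 (valence 4) → 0 H
  atom 5: C, bond orders sum to 4 (valence 4) → 0 H
  atom 6: N, bond orders sum to 1 (valence 3) → 2 H
  atom 7: C, bond orders sum to 4 (valence 4) → 0 H
  atom 8: C, bond orders sum to 1 (valence 4) → 3 H
  atom 9: C, bond orders sum to 3 (valence 4) → 1 H
  atom 10: O, bond orders sum to 2 (valence 2) → 0 H
Total hydrogens: 7.

7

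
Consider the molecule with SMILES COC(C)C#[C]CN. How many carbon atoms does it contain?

6

Count every carbon token in the SMILES (each C, including those in ring-closure positions and inside branches).
Carbon count: 6.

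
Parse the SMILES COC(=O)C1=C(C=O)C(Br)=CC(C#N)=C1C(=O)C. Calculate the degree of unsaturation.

9

Molecular formula: C12H8BrNO4.
DoU = (2C + 2 + N − H − X) / 2, where X is the halogen count and O/S are ignored.
    = (2·12 + 2 + 1 − 8 − 1) / 2 = 18 / 2 = 9.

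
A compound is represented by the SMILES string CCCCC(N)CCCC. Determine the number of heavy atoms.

Every atom symbol written in the SMILES (organic subset) is one heavy atom; implicit H are not written.
Heavy atoms by element → C:9, N:1.
Total: 10.

10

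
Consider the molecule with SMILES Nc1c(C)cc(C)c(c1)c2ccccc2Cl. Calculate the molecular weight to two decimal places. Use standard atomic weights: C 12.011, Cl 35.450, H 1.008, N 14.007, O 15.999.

231.72 g/mol

First, the molecular formula is C14H14ClN (counting implicit H from valence).
  C: 14 × 12.011 = 168.154
  Cl: 1 × 35.450 = 35.450
  H: 14 × 1.008 = 14.112
  N: 1 × 14.007 = 14.007
Sum: 14×12.011 + 1×35.450 + 14×1.008 + 1×14.007 = 231.723 → 231.72 g/mol.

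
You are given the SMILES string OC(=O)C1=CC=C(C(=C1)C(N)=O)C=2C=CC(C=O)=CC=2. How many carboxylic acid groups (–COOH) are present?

The carboxylic acid motif appears at heavy-atom position 2 in the SMILES.
Other groups present: 1 aldehyde, 1 amide.
Carboxylic acid count: 1.

1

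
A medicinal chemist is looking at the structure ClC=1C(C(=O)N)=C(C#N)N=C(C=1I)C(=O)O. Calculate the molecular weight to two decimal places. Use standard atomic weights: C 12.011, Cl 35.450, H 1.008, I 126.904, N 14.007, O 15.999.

First, the molecular formula is C8H3ClIN3O3 (counting implicit H from valence).
  C: 8 × 12.011 = 96.088
  Cl: 1 × 35.450 = 35.450
  H: 3 × 1.008 = 3.024
  I: 1 × 126.904 = 126.904
  N: 3 × 14.007 = 42.021
  O: 3 × 15.999 = 47.997
Sum: 8×12.011 + 1×35.450 + 3×1.008 + 1×126.904 + 3×14.007 + 3×15.999 = 351.484 → 351.48 g/mol.

351.48 g/mol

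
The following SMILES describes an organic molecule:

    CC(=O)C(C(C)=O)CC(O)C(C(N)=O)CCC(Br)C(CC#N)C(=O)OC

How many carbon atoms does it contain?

17

Count every carbon token in the SMILES (each C, including those in ring-closure positions and inside branches).
Carbon count: 17.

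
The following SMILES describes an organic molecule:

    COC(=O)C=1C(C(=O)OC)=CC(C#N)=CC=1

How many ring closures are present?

1

In SMILES, each pair of matching ring-closure digits denotes one ring-closing bond; the number of such bonds equals the number of independent rings.
Ring-closure bonds here: 1.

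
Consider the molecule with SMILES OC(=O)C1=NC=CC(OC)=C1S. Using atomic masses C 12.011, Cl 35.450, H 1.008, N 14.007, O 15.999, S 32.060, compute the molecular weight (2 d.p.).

185.20 g/mol

First, the molecular formula is C7H7NO3S (counting implicit H from valence).
  C: 7 × 12.011 = 84.077
  H: 7 × 1.008 = 7.056
  N: 1 × 14.007 = 14.007
  O: 3 × 15.999 = 47.997
  S: 1 × 32.060 = 32.060
Sum: 7×12.011 + 7×1.008 + 1×14.007 + 3×15.999 + 1×32.060 = 185.197 → 185.20 g/mol.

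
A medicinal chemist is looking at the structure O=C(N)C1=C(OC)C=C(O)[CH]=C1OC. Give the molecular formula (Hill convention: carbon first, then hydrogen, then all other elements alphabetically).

C9H11NO4

Walk through each heavy atom and fill implicit hydrogens from standard valence (C 4, N 3, O 2, S 2, halogen 1):
  atom 1: O, bond orders sum to 2 (valence 2) → 0 H
  atom 2: C, bond orders sum to 4 (valence 4) → 0 H
  atom 3: N, bond orders sum to 1 (valence 3) → 2 H
  atom 4: C, bond orders sum to 4 (valence 4) → 0 H
  atom 5: C, bond orders sum to 4 (valence 4) → 0 H
  atom 6: O, bond orders sum to 2 (valence 2) → 0 H
  atom 7: C, bond orders sum to 1 (valence 4) → 3 H
  atom 8: C, bond orders sum to 3 (valence 4) → 1 H
  atom 9: C, bond orders sum to 4 (valence 4) → 0 H
  atom 10: O, bond orders sum to 1 (valence 2) → 1 H
  atom 11: C with explicit H count 1
  atom 12: C, bond orders sum to 4 (valence 4) → 0 H
  atom 13: O, bond orders sum to 2 (valence 2) → 0 H
  atom 14: C, bond orders sum to 1 (valence 4) → 3 H
Totals → C:9, H:11, N:1, O:4.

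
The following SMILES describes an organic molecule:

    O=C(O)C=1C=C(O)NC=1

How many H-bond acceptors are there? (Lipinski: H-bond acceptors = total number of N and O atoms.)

N atoms: 1; O atoms: 3.
Lipinski HBA = 1 + 3 = 4.

4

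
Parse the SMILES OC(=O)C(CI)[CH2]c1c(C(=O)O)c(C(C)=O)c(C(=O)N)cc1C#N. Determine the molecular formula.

C15H13IN2O6

Walk through each heavy atom and fill implicit hydrogens from standard valence (C 4, N 3, O 2, S 2, halogen 1); for lowercase aromatic atoms, an aromatic c carries 1 H when it has two neighbours and 0 H with three, and aromatic n carries 0 H:
  atom 1: O, bond orders sum to 1 (valence 2) → 1 H
  atom 2: C, bond orders sum to 4 (valence 4) → 0 H
  atom 3: O, bond orders sum to 2 (valence 2) → 0 H
  atom 4: C, bond orders sum to 3 (valence 4) → 1 H
  atom 5: C, bond orders sum to 2 (valence 4) → 2 H
  atom 6: I (halogen, monovalent) → 0 H
  atom 7: C with explicit H count 2
  atom 8: aromatic c, 3 neighbours → 0 H
  atom 9: aromatic c, 3 neighbours → 0 H
  atom 10: C, bond orders sum to 4 (valence 4) → 0 H
  atom 11: O, bond orders sum to 2 (valence 2) → 0 H
  atom 12: O, bond orders sum to 1 (valence 2) → 1 H
  atom 13: aromatic c, 3 neighbours → 0 H
  atom 14: C, bond orders sum to 4 (valence 4) → 0 H
  atom 15: C, bond orders sum to 1 (valence 4) → 3 H
  atom 16: O, bond orders sum to 2 (valence 2) → 0 H
  atom 17: aromatic c, 3 neighbours → 0 H
  atom 18: C, bond orders sum to 4 (valence 4) → 0 H
  atom 19: O, bond orders sum to 2 (valence 2) → 0 H
  atom 20: N, bond orders sum to 1 (valence 3) → 2 H
  atom 21: aromatic c, 2 neighbours → 1 H
  atom 22: aromatic c, 3 neighbours → 0 H
  atom 23: C, bond orders sum to 4 (valence 4) → 0 H
  atom 24: N, bond orders sum to 3 (valence 3) → 0 H
Totals → C:15, H:13, I:1, N:2, O:6.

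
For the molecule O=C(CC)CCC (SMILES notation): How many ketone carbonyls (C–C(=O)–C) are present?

1

The ketone motif appears at heavy-atom position 2 in the SMILES.
Ketone count: 1.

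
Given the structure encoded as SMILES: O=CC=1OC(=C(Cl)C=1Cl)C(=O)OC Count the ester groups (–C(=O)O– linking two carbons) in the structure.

1

The ester motif appears at heavy-atom position 10 in the SMILES.
Other groups present: 1 aldehyde.
Ester count: 1.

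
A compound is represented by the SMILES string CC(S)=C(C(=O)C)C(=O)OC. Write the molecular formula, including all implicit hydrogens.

C7H10O3S

Walk through each heavy atom and fill implicit hydrogens from standard valence (C 4, N 3, O 2, S 2, halogen 1):
  atom 1: C, bond orders sum to 1 (valence 4) → 3 H
  atom 2: C, bond orders sum to 4 (valence 4) → 0 H
  atom 3: S, bond orders sum to 1 (valence 2) → 1 H
  atom 4: C, bond orders sum to 4 (valence 4) → 0 H
  atom 5: C, bond orders sum to 4 (valence 4) → 0 H
  atom 6: O, bond orders sum to 2 (valence 2) → 0 H
  atom 7: C, bond orders sum to 1 (valence 4) → 3 H
  atom 8: C, bond orders sum to 4 (valence 4) → 0 H
  atom 9: O, bond orders sum to 2 (valence 2) → 0 H
  atom 10: O, bond orders sum to 2 (valence 2) → 0 H
  atom 11: C, bond orders sum to 1 (valence 4) → 3 H
Totals → C:7, H:10, O:3, S:1.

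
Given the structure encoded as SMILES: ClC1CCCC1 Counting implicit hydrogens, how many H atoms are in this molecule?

9

Walk through each heavy atom and fill implicit hydrogens from standard valence (C 4, N 3, O 2, S 2, halogen 1):
  atom 1: Cl (halogen, monovalent) → 0 H
  atom 2: C, bond orders sum to 3 (valence 4) → 1 H
  atom 3: C, bond orders sum to 2 (valence 4) → 2 H
  atom 4: C, bond orders sum to 2 (valence 4) → 2 H
  atom 5: C, bond orders sum to 2 (valence 4) → 2 H
  atom 6: C, bond orders sum to 2 (valence 4) → 2 H
Total hydrogens: 9.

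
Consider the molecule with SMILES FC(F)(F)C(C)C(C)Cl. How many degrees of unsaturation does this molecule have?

0

Molecular formula: C5H8ClF3.
DoU = (2C + 2 + N − H − X) / 2, where X is the halogen count and O/S are ignored.
    = (2·5 + 2 + 0 − 8 − 4) / 2 = 0 / 2 = 0.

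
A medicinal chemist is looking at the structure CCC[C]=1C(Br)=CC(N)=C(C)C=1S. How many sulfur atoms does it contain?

1

Scan the SMILES for S atoms (remember two-letter symbols like Cl and Br are single atoms).
Sulfur count: 1.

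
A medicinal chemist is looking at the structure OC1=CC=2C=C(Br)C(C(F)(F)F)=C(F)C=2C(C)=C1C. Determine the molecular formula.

C13H9BrF4O

Walk through each heavy atom and fill implicit hydrogens from standard valence (C 4, N 3, O 2, S 2, halogen 1):
  atom 1: O, bond orders sum to 1 (valence 2) → 1 H
  atom 2: C, bond orders sum to 4 (valence 4) → 0 H
  atom 3: C, bond orders sum to 3 (valence 4) → 1 H
  atom 4: C, bond orders sum to 4 (valence 4) → 0 H
  atom 5: C, bond orders sum to 3 (valence 4) → 1 H
  atom 6: C, bond orders sum to 4 (valence 4) → 0 H
  atom 7: Br (halogen, monovalent) → 0 H
  atom 8: C, bond orders sum to 4 (valence 4) → 0 H
  atom 9: C, bond orders sum to 4 (valence 4) → 0 H
  atom 10: F (halogen, monovalent) → 0 H
  atom 11: F (halogen, monovalent) → 0 H
  atom 12: F (halogen, monovalent) → 0 H
  atom 13: C, bond orders sum to 4 (valence 4) → 0 H
  atom 14: F (halogen, monovalent) → 0 H
  atom 15: C, bond orders sum to 4 (valence 4) → 0 H
  atom 16: C, bond orders sum to 4 (valence 4) → 0 H
  atom 17: C, bond orders sum to 1 (valence 4) → 3 H
  atom 18: C, bond orders sum to 4 (valence 4) → 0 H
  atom 19: C, bond orders sum to 1 (valence 4) → 3 H
Totals → C:13, H:9, Br:1, F:4, O:1.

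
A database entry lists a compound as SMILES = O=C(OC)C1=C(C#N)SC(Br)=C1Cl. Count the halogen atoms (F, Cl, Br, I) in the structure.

Halogen atoms appear at heavy-atom positions 11, 13 (1×Br, 1×Cl).
Other groups present: 1 ester, 1 nitrile.
Halogen count: 2.

2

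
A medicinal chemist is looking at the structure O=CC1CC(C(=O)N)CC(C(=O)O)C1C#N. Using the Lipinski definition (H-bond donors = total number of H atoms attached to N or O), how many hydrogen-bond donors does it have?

Donors: find every N or O and count the H atoms it carries.
  atom 1 (O): bond orders sum to 2 → 0 H
  atom 7 (O): bond orders sum to 2 → 0 H
  atom 8 (N): bond orders sum to 1 → 2 H
  atom 12 (O): bond orders sum to 2 → 0 H
  atom 13 (O): bond orders sum to 1 → 1 H
  atom 16 (N): bond orders sum to 3 → 0 H
Lipinski HBD = 3.

3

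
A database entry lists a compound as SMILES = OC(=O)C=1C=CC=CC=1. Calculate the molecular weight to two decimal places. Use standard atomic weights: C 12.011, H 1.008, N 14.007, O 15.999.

122.12 g/mol

First, the molecular formula is C7H6O2 (counting implicit H from valence).
  C: 7 × 12.011 = 84.077
  H: 6 × 1.008 = 6.048
  O: 2 × 15.999 = 31.998
Sum: 7×12.011 + 6×1.008 + 2×15.999 = 122.123 → 122.12 g/mol.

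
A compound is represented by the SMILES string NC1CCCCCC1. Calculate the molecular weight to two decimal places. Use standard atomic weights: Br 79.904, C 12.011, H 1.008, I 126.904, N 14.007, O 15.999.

113.20 g/mol

First, the molecular formula is C7H15N (counting implicit H from valence).
  C: 7 × 12.011 = 84.077
  H: 15 × 1.008 = 15.120
  N: 1 × 14.007 = 14.007
Sum: 7×12.011 + 15×1.008 + 1×14.007 = 113.204 → 113.20 g/mol.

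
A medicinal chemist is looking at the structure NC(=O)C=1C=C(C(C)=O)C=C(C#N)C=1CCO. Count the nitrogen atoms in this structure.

Scan the SMILES for N atoms (remember two-letter symbols like Cl and Br are single atoms).
Nitrogen count: 2.

2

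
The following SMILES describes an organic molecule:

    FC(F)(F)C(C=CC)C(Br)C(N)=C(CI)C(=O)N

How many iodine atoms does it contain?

1

Scan the SMILES for I atoms (remember two-letter symbols like Cl and Br are single atoms).
Iodine count: 1.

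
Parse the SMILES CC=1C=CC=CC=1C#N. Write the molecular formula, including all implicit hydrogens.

Walk through each heavy atom and fill implicit hydrogens from standard valence (C 4, N 3, O 2, S 2, halogen 1):
  atom 1: C, bond orders sum to 1 (valence 4) → 3 H
  atom 2: C, bond orders sum to 4 (valence 4) → 0 H
  atom 3: C, bond orders sum to 3 (valence 4) → 1 H
  atom 4: C, bond orders sum to 3 (valence 4) → 1 H
  atom 5: C, bond orders sum to 3 (valence 4) → 1 H
  atom 6: C, bond orders sum to 3 (valence 4) → 1 H
  atom 7: C, bond orders sum to 4 (valence 4) → 0 H
  atom 8: C, bond orders sum to 4 (valence 4) → 0 H
  atom 9: N, bond orders sum to 3 (valence 3) → 0 H
Totals → C:8, H:7, N:1.

C8H7N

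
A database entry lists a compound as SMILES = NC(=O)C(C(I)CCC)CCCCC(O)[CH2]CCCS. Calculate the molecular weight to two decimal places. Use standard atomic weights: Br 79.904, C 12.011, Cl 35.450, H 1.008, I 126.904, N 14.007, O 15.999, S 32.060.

415.37 g/mol

First, the molecular formula is C15H30INO2S (counting implicit H from valence).
  C: 15 × 12.011 = 180.165
  H: 30 × 1.008 = 30.240
  I: 1 × 126.904 = 126.904
  N: 1 × 14.007 = 14.007
  O: 2 × 15.999 = 31.998
  S: 1 × 32.060 = 32.060
Sum: 15×12.011 + 30×1.008 + 1×126.904 + 1×14.007 + 2×15.999 + 1×32.060 = 415.374 → 415.37 g/mol.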